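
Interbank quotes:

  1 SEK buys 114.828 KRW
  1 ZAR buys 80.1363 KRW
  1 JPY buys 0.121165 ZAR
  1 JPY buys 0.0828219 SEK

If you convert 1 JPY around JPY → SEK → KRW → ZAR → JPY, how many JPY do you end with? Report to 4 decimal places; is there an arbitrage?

Around JPY → SEK → KRW → ZAR → JPY: 1 × 0.0828219 × 114.828 ÷ 80.1363 ÷ 0.121165 = 0.979460
Product < 1; profitable direction is JPY → ZAR → KRW → SEK → JPY.

0.9795 (arbitrage exists)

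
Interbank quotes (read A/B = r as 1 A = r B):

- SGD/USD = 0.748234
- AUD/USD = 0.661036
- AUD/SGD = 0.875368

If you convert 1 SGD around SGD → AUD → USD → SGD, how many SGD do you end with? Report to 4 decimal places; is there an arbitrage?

1.0092 (arbitrage exists)

Around SGD → AUD → USD → SGD: 1 ÷ 0.875368 × 0.661036 ÷ 0.748234 = 1.009246
Product > 1; profitable direction is SGD → AUD → USD → SGD.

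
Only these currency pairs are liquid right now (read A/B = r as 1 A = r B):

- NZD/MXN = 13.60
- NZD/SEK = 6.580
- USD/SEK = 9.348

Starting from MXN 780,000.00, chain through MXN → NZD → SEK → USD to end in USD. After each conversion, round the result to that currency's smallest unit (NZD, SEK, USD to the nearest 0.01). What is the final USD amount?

MXN 780,000.00 ÷ 13.60 = NZD 57,352.94
NZD 57,352.94 × 6.580 = SEK 377,382.35
SEK 377,382.35 ÷ 9.348 = USD 40,370.38

USD 40,370.38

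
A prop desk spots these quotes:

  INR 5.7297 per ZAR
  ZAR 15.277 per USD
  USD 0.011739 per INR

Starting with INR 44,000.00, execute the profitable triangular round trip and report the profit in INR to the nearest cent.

Profitable loop is INR → USD → ZAR → INR:
INR 44,000.00 × 0.011739 = USD 516.52
USD 516.52 × 15.277 = ZAR 7,890.81
ZAR 7,890.81 × 5.7297 = INR 45,212.00
Profit = INR 45,212.00 − INR 44,000.00

Profit: INR 1,212.00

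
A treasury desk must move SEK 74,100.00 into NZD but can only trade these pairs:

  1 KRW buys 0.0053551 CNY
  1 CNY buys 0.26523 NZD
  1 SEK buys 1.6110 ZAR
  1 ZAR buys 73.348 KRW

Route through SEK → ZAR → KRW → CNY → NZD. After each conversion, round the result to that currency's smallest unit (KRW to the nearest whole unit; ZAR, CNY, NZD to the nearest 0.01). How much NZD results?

NZD 12,436.33

SEK 74,100.00 × 1.6110 = ZAR 119,375.10
ZAR 119,375.10 × 73.348 = KRW 8,755,925
KRW 8,755,925 × 0.0053551 = CNY 46,888.85
CNY 46,888.85 × 0.26523 = NZD 12,436.33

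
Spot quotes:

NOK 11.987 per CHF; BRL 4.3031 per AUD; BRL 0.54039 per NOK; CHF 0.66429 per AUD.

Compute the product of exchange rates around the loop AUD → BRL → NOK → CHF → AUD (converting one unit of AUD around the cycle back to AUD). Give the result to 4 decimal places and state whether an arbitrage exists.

1.0000 (no arbitrage)

Around AUD → BRL → NOK → CHF → AUD: 1 × 4.3031 ÷ 0.54039 ÷ 11.987 ÷ 0.66429 = 1.000014
Product ≈ 1 (deviation 0.001%, within rounding noise).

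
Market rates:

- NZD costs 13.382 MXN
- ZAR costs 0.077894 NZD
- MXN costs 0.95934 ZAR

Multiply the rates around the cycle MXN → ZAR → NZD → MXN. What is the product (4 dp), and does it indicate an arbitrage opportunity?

1.0000 (no arbitrage)

Around MXN → ZAR → NZD → MXN: 1 × 0.95934 × 0.077894 × 13.382 = 0.999994
Product ≈ 1 (deviation 0.001%, within rounding noise).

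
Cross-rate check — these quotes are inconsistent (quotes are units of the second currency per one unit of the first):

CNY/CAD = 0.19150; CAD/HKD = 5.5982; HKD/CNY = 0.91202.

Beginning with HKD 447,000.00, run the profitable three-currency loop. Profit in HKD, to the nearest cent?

Profit: HKD 10,178.68

Profitable loop is HKD → CAD → CNY → HKD:
HKD 447,000.00 ÷ 5.5982 = CAD 79,847.09
CAD 79,847.09 ÷ 0.19150 = CNY 416,956.10
CNY 416,956.10 ÷ 0.91202 = HKD 457,178.68
Profit = HKD 457,178.68 − HKD 447,000.00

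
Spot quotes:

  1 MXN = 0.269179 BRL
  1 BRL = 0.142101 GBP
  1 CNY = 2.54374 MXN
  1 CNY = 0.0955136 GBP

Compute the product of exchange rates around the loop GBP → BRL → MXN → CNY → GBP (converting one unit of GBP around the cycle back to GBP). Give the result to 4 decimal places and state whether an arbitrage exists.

0.9816 (arbitrage exists)

Around GBP → BRL → MXN → CNY → GBP: 1 ÷ 0.142101 ÷ 0.269179 ÷ 2.54374 × 0.0955136 = 0.981644
Product < 1; profitable direction is GBP → CNY → MXN → BRL → GBP.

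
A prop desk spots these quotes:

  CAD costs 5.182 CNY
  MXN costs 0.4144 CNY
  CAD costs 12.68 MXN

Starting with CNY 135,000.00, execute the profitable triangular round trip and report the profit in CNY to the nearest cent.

Profit: CNY 1,891.15

Profitable loop is CNY → CAD → MXN → CNY:
CNY 135,000.00 ÷ 5.182 = CAD 26,051.72
CAD 26,051.72 × 12.68 = MXN 330,335.78
MXN 330,335.78 × 0.4144 = CNY 136,891.15
Profit = CNY 136,891.15 − CNY 135,000.00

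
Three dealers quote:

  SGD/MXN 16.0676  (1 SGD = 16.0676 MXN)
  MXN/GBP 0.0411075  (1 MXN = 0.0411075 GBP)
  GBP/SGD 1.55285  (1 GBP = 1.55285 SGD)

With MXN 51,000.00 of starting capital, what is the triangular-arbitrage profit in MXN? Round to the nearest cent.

Profitable loop is MXN → GBP → SGD → MXN:
MXN 51,000.00 × 0.0411075 = GBP 2,096.48
GBP 2,096.48 × 1.55285 = SGD 3,255.52
SGD 3,255.52 × 16.0676 = MXN 52,308.44
Profit = MXN 52,308.44 − MXN 51,000.00

Profit: MXN 1,308.44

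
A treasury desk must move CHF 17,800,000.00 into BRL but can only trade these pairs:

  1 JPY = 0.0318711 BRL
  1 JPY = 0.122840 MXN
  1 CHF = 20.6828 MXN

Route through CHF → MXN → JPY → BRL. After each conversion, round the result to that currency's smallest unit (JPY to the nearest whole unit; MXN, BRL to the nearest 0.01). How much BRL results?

BRL 95,518,299.01

CHF 17,800,000.00 × 20.6828 = MXN 368,153,840.00
MXN 368,153,840.00 ÷ 0.122840 = JPY 2,997,019,212
JPY 2,997,019,212 × 0.0318711 = BRL 95,518,299.01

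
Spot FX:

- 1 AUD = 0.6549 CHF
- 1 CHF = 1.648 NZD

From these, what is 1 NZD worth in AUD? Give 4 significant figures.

1 NZD ÷ 1.648 = 0.606796 CHF
0.606796 CHF ÷ 0.6549 = 0.926548 AUD

NZD/AUD = 0.9265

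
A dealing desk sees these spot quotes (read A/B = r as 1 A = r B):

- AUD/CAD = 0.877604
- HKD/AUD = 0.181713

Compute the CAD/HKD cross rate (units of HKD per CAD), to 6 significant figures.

1 CAD ÷ 0.877604 = 1.13947 AUD
1.13947 AUD ÷ 0.181713 = 6.27069 HKD

CAD/HKD = 6.27069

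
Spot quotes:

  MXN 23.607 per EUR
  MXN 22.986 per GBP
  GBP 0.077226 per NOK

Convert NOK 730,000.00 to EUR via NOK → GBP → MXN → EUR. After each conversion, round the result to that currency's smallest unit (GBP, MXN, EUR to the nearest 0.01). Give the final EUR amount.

NOK 730,000.00 × 0.077226 = GBP 56,374.98
GBP 56,374.98 × 22.986 = MXN 1,295,835.29
MXN 1,295,835.29 ÷ 23.607 = EUR 54,891.99

EUR 54,891.99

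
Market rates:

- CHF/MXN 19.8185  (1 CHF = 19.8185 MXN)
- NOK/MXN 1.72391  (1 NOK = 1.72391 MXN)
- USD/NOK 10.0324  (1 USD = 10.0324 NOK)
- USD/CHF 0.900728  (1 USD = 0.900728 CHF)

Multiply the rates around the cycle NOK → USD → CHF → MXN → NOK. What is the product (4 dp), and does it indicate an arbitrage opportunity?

1.0322 (arbitrage exists)

Around NOK → USD → CHF → MXN → NOK: 1 ÷ 10.0324 × 0.900728 × 19.8185 ÷ 1.72391 = 1.032155
Product > 1; profitable direction is NOK → USD → CHF → MXN → NOK.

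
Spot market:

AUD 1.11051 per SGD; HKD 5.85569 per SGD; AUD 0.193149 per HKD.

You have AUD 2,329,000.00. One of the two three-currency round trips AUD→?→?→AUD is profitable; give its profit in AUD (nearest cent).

Profitable loop is AUD → SGD → HKD → AUD:
AUD 2,329,000.00 ÷ 1.11051 = SGD 2,097,234.60
SGD 2,097,234.60 × 5.85569 = HKD 12,280,755.70
HKD 12,280,755.70 × 0.193149 = AUD 2,372,015.68
Profit = AUD 2,372,015.68 − AUD 2,329,000.00

Profit: AUD 43,015.68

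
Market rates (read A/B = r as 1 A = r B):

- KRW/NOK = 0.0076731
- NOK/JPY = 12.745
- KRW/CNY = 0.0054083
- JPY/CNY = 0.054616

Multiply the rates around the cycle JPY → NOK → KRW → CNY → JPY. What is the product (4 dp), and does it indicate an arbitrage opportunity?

1.0126 (arbitrage exists)

Around JPY → NOK → KRW → CNY → JPY: 1 ÷ 12.745 ÷ 0.0076731 × 0.0054083 ÷ 0.054616 = 1.012582
Product > 1; profitable direction is JPY → NOK → KRW → CNY → JPY.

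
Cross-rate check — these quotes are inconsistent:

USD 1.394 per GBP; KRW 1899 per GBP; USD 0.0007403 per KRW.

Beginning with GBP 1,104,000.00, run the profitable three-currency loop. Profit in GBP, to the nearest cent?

Profitable loop is GBP → KRW → USD → GBP:
GBP 1,104,000.00 × 1899 = KRW 2,096,496,000
KRW 2,096,496,000 × 0.0007403 = USD 1,552,035.99
USD 1,552,035.99 ÷ 1.394 = GBP 1,113,368.72
Profit = GBP 1,113,368.72 − GBP 1,104,000.00

Profit: GBP 9,368.72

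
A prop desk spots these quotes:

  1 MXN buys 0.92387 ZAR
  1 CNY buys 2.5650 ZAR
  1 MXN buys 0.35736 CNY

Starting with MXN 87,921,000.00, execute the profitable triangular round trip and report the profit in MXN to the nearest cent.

Profit: MXN 694,598.50

Profitable loop is MXN → ZAR → CNY → MXN:
MXN 87,921,000.00 × 0.92387 = ZAR 81,227,574.27
ZAR 81,227,574.27 ÷ 2.5650 = CNY 31,667,670.28
CNY 31,667,670.28 ÷ 0.35736 = MXN 88,615,598.50
Profit = MXN 88,615,598.50 − MXN 87,921,000.00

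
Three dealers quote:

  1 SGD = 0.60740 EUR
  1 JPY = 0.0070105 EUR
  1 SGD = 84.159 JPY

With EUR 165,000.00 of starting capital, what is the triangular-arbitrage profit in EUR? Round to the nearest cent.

Profitable loop is EUR → JPY → SGD → EUR:
EUR 165,000.00 ÷ 0.0070105 = JPY 23,536,124
JPY 23,536,124 ÷ 84.159 = SGD 279,662.60
SGD 279,662.60 × 0.60740 = EUR 169,867.06
Profit = EUR 169,867.06 − EUR 165,000.00

Profit: EUR 4,867.06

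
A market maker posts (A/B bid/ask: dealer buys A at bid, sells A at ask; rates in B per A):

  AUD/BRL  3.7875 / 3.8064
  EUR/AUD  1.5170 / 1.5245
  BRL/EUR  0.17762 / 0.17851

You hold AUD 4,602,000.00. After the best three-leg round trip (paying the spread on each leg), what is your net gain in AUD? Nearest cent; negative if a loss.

Best loop AUD → BRL → EUR → AUD:
AUD 4,602,000.00 × 3.7875 (sell AUD at bid) = BRL 17,430,075.00
BRL 17,430,075.00 × 0.17762 (sell BRL at bid) = EUR 3,095,929.92
EUR 3,095,929.92 × 1.5170 (sell EUR at bid) = AUD 4,696,525.69

Net profit: AUD 94,525.69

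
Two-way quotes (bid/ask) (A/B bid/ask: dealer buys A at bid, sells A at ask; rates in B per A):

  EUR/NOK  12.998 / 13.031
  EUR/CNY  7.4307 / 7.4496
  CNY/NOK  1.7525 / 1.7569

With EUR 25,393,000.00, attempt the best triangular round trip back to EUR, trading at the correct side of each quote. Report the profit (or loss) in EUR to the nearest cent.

Net result: EUR -16,949.94 (no profitable arbitrage after spreads)

Best loop EUR → CNY → NOK → EUR:
EUR 25,393,000.00 × 7.4307 (sell EUR at bid) = CNY 188,687,765.10
CNY 188,687,765.10 × 1.7525 (sell CNY at bid) = NOK 330,675,308.34
NOK 330,675,308.34 ÷ 13.031 (buy EUR at ask) = EUR 25,376,050.06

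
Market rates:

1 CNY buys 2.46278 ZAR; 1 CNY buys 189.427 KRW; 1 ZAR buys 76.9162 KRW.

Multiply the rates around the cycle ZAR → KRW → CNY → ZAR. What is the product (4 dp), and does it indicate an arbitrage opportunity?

Around ZAR → KRW → CNY → ZAR: 1 × 76.9162 ÷ 189.427 × 2.46278 = 1.000004
Product ≈ 1 (deviation 0.000%, within rounding noise).

1.0000 (no arbitrage)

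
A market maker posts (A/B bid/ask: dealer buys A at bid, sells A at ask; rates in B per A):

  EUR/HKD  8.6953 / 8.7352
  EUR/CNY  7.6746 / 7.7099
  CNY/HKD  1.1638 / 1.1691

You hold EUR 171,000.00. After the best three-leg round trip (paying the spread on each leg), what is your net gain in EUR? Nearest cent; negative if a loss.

Net profit: EUR 3,846.67

Best loop EUR → CNY → HKD → EUR:
EUR 171,000.00 × 7.6746 (sell EUR at bid) = CNY 1,312,356.60
CNY 1,312,356.60 × 1.1638 (sell CNY at bid) = HKD 1,527,320.61
HKD 1,527,320.61 ÷ 8.7352 (buy EUR at ask) = EUR 174,846.67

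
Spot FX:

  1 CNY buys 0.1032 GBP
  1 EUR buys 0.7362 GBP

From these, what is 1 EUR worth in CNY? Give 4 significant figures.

EUR/CNY = 7.134

1 EUR × 0.7362 = 0.7362 GBP
0.7362 GBP ÷ 0.1032 = 7.13372 CNY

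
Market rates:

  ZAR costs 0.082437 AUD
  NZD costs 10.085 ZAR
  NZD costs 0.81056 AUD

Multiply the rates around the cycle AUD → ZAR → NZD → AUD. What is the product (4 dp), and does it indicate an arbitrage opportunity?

Around AUD → ZAR → NZD → AUD: 1 ÷ 0.082437 ÷ 10.085 × 0.81056 = 0.974961
Product < 1; profitable direction is AUD → NZD → ZAR → AUD.

0.9750 (arbitrage exists)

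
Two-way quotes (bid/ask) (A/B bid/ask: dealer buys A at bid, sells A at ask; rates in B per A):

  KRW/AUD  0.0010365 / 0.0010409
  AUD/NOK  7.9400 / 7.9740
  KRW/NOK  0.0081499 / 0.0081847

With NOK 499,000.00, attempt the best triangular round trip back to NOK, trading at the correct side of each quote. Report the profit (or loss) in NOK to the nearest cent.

Net profit: NOK 2,750.24

Best loop NOK → KRW → AUD → NOK:
NOK 499,000.00 ÷ 0.0081847 (buy KRW at ask) = KRW 60,967,415
KRW 60,967,415 × 0.0010365 (sell KRW at bid) = AUD 63,192.73
AUD 63,192.73 × 7.9400 (sell AUD at bid) = NOK 501,750.24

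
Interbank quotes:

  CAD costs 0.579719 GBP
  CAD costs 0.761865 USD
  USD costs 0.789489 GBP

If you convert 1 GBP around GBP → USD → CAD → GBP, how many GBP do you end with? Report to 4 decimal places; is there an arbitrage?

0.9638 (arbitrage exists)

Around GBP → USD → CAD → GBP: 1 ÷ 0.789489 ÷ 0.761865 × 0.579719 = 0.963814
Product < 1; profitable direction is GBP → CAD → USD → GBP.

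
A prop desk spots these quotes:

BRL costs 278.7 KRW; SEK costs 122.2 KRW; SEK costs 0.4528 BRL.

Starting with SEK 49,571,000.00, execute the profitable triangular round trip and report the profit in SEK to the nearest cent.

Profitable loop is SEK → BRL → KRW → SEK:
SEK 49,571,000.00 × 0.4528 = BRL 22,445,748.80
BRL 22,445,748.80 × 278.7 = KRW 6,255,630,191
KRW 6,255,630,191 ÷ 122.2 = SEK 51,191,736.42
Profit = SEK 51,191,736.42 − SEK 49,571,000.00

Profit: SEK 1,620,736.42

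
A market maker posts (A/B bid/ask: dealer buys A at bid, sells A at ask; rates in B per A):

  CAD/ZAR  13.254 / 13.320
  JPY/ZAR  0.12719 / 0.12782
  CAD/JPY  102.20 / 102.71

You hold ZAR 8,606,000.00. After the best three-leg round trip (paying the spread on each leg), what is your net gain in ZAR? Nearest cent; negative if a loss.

Best loop ZAR → JPY → CAD → ZAR:
ZAR 8,606,000.00 ÷ 0.12782 (buy JPY at ask) = JPY 67,329,056
JPY 67,329,056 ÷ 102.71 (buy CAD at ask) = CAD 655,525.82
CAD 655,525.82 × 13.254 (sell CAD at bid) = ZAR 8,688,339.16

Net profit: ZAR 82,339.16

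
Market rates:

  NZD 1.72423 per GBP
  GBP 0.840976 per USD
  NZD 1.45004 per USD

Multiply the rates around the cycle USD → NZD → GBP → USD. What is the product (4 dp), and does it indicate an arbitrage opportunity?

1.0000 (no arbitrage)

Around USD → NZD → GBP → USD: 1 × 1.45004 ÷ 1.72423 ÷ 0.840976 = 1.000003
Product ≈ 1 (deviation 0.000%, within rounding noise).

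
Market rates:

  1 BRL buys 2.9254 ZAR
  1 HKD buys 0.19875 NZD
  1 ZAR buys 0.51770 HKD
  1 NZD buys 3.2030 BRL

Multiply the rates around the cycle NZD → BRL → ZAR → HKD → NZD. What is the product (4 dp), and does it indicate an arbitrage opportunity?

0.9641 (arbitrage exists)

Around NZD → BRL → ZAR → HKD → NZD: 1 × 3.2030 × 2.9254 × 0.51770 × 0.19875 = 0.964112
Product < 1; profitable direction is NZD → HKD → ZAR → BRL → NZD.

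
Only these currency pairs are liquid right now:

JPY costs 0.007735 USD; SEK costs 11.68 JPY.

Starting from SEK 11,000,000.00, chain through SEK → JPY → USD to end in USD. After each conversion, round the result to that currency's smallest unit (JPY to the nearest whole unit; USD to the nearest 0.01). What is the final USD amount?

USD 993,792.80

SEK 11,000,000.00 × 11.68 = JPY 128,480,000
JPY 128,480,000 × 0.007735 = USD 993,792.80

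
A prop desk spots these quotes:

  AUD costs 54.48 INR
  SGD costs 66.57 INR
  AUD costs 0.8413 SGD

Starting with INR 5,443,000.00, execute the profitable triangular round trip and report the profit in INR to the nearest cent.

Profitable loop is INR → AUD → SGD → INR:
INR 5,443,000.00 ÷ 54.48 = AUD 99,908.22
AUD 99,908.22 × 0.8413 = SGD 84,052.79
SGD 84,052.79 × 66.57 = INR 5,595,394.11
Profit = INR 5,595,394.11 − INR 5,443,000.00

Profit: INR 152,394.11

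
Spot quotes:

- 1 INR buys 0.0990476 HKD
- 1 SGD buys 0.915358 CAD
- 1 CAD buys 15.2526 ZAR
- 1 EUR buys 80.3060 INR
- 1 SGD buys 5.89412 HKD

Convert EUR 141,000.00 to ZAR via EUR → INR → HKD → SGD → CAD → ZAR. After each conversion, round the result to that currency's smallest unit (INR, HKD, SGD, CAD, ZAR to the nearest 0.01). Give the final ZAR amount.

EUR 141,000.00 × 80.3060 = INR 11,323,146.00
INR 11,323,146.00 × 0.0990476 = HKD 1,121,530.44
HKD 1,121,530.44 ÷ 5.89412 = SGD 190,279.54
SGD 190,279.54 × 0.915358 = CAD 174,173.90
CAD 174,173.90 × 15.2526 = ZAR 2,656,604.83

ZAR 2,656,604.83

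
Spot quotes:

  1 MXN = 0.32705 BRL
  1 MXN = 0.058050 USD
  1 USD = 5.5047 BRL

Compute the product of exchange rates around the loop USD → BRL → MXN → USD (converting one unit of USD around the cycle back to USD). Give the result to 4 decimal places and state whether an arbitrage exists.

Around USD → BRL → MXN → USD: 1 × 5.5047 ÷ 0.32705 × 0.058050 = 0.977061
Product < 1; profitable direction is USD → MXN → BRL → USD.

0.9771 (arbitrage exists)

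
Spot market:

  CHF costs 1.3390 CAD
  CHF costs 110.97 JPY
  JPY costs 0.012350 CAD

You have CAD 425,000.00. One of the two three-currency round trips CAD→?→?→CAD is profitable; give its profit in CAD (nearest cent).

Profitable loop is CAD → CHF → JPY → CAD:
CAD 425,000.00 ÷ 1.3390 = CHF 317,401.05
CHF 317,401.05 × 110.97 = JPY 35,221,994
JPY 35,221,994 × 0.012350 = CAD 434,991.63
Profit = CAD 434,991.63 − CAD 425,000.00

Profit: CAD 9,991.63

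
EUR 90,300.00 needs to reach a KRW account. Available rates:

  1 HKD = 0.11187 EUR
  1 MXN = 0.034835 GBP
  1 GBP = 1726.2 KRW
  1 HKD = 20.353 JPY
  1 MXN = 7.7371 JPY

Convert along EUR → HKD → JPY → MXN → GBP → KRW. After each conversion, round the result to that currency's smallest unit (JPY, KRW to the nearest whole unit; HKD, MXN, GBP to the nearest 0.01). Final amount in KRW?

EUR 90,300.00 ÷ 0.11187 = HKD 807,186.91
HKD 807,186.91 × 20.353 = JPY 16,428,675
JPY 16,428,675 ÷ 7.7371 = MXN 2,123,363.40
MXN 2,123,363.40 × 0.034835 = GBP 73,967.36
GBP 73,967.36 × 1726.2 = KRW 127,682,457

KRW 127,682,457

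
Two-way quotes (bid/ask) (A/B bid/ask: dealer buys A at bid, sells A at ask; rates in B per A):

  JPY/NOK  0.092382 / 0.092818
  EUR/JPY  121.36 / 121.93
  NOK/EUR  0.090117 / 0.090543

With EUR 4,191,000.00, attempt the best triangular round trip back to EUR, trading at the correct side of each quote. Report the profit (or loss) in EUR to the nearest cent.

Best loop EUR → JPY → NOK → EUR:
EUR 4,191,000.00 × 121.36 (sell EUR at bid) = JPY 508,619,760
JPY 508,619,760 × 0.092382 (sell JPY at bid) = NOK 46,987,310.67
NOK 46,987,310.67 × 0.090117 (sell NOK at bid) = EUR 4,234,355.48

Net profit: EUR 43,355.48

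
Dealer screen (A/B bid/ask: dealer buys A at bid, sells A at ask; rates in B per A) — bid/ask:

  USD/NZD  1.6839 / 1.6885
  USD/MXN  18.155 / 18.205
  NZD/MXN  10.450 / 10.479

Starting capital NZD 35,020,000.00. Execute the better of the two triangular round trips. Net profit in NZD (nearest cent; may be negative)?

Net profit: NZD 912,835.54

Best loop NZD → USD → MXN → NZD:
NZD 35,020,000.00 ÷ 1.6885 (buy USD at ask) = USD 20,740,302.04
USD 20,740,302.04 × 18.155 (sell USD at bid) = MXN 376,540,183.59
MXN 376,540,183.59 ÷ 10.479 (buy NZD at ask) = NZD 35,932,835.54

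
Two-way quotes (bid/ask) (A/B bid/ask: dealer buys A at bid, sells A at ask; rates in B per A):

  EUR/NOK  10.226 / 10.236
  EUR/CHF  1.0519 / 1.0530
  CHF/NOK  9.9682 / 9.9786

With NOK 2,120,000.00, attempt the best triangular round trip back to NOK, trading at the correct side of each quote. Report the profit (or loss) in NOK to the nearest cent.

Net profit: NOK 51,684.75

Best loop NOK → EUR → CHF → NOK:
NOK 2,120,000.00 ÷ 10.236 (buy EUR at ask) = EUR 207,112.15
EUR 207,112.15 × 1.0519 (sell EUR at bid) = CHF 217,861.27
CHF 217,861.27 × 9.9682 (sell CHF at bid) = NOK 2,171,684.75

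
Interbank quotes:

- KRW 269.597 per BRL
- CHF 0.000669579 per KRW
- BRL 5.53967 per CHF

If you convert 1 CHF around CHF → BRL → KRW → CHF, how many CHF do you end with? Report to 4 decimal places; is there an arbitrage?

Around CHF → BRL → KRW → CHF: 1 × 5.53967 × 269.597 × 0.000669579 = 1.000002
Product ≈ 1 (deviation 0.000%, within rounding noise).

1.0000 (no arbitrage)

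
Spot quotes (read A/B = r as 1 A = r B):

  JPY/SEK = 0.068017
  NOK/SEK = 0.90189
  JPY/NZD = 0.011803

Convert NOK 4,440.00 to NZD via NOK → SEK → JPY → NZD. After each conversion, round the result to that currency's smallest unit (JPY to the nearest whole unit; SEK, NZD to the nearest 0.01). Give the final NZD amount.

NZD 694.88

NOK 4,440.00 × 0.90189 = SEK 4,004.39
SEK 4,004.39 ÷ 0.068017 = JPY 58,873
JPY 58,873 × 0.011803 = NZD 694.88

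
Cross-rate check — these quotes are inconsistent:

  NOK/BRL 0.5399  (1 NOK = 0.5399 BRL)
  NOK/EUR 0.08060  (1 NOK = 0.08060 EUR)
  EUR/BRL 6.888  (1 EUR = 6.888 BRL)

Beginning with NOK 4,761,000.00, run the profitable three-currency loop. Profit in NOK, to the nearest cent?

Profit: NOK 134,680.13

Profitable loop is NOK → EUR → BRL → NOK:
NOK 4,761,000.00 × 0.08060 = EUR 383,736.60
EUR 383,736.60 × 6.888 = BRL 2,643,177.70
BRL 2,643,177.70 ÷ 0.5399 = NOK 4,895,680.13
Profit = NOK 4,895,680.13 − NOK 4,761,000.00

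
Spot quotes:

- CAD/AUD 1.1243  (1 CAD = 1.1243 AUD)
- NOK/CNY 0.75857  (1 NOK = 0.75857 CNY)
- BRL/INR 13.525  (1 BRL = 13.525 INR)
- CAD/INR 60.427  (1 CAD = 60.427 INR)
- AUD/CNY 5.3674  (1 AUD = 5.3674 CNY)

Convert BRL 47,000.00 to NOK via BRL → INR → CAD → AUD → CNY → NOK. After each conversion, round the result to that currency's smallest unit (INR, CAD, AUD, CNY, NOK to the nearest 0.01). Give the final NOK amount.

BRL 47,000.00 × 13.525 = INR 635,675.00
INR 635,675.00 ÷ 60.427 = CAD 10,519.72
CAD 10,519.72 × 1.1243 = AUD 11,827.32
AUD 11,827.32 × 5.3674 = CNY 63,481.96
CNY 63,481.96 ÷ 0.75857 = NOK 83,686.36

NOK 83,686.36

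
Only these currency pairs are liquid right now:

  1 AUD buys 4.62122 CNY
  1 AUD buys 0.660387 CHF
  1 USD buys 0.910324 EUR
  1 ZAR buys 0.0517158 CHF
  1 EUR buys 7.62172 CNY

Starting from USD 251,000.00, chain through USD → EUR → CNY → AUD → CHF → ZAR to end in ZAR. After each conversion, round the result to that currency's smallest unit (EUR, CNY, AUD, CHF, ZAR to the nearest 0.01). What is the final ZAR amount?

ZAR 4,812,174.04

USD 251,000.00 × 0.910324 = EUR 228,491.32
EUR 228,491.32 × 7.62172 = CNY 1,741,496.86
CNY 1,741,496.86 ÷ 4.62122 = AUD 376,847.86
AUD 376,847.86 × 0.660387 = CHF 248,865.43
CHF 248,865.43 ÷ 0.0517158 = ZAR 4,812,174.04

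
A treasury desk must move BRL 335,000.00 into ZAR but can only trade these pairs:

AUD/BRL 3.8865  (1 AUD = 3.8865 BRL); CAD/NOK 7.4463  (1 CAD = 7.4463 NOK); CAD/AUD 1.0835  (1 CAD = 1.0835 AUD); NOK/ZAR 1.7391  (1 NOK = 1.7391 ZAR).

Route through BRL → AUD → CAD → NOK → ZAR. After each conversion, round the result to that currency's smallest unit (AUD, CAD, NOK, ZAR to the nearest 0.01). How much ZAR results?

BRL 335,000.00 ÷ 3.8865 = AUD 86,195.81
AUD 86,195.81 ÷ 1.0835 = CAD 79,553.12
CAD 79,553.12 × 7.4463 = NOK 592,376.40
NOK 592,376.40 × 1.7391 = ZAR 1,030,201.80

ZAR 1,030,201.80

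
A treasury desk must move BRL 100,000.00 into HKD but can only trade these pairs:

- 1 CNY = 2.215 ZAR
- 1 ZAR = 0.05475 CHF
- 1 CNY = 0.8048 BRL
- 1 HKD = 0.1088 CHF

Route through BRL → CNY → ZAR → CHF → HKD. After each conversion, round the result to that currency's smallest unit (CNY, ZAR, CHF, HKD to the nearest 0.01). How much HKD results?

HKD 138,497.15

BRL 100,000.00 ÷ 0.8048 = CNY 124,254.47
CNY 124,254.47 × 2.215 = ZAR 275,223.65
ZAR 275,223.65 × 0.05475 = CHF 15,068.49
CHF 15,068.49 ÷ 0.1088 = HKD 138,497.15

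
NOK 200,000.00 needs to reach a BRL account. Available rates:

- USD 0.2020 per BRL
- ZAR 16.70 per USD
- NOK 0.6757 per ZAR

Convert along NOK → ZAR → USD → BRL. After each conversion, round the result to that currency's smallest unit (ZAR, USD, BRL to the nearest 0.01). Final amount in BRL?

NOK 200,000.00 ÷ 0.6757 = ZAR 295,989.34
ZAR 295,989.34 ÷ 16.70 = USD 17,723.91
USD 17,723.91 ÷ 0.2020 = BRL 87,742.13

BRL 87,742.13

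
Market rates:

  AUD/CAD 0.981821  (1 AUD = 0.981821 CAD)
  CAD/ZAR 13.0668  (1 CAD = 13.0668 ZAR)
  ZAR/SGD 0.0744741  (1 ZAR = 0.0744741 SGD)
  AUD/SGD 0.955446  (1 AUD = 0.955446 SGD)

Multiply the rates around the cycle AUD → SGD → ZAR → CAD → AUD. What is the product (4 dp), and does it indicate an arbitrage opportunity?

Around AUD → SGD → ZAR → CAD → AUD: 1 × 0.955446 ÷ 0.0744741 ÷ 13.0668 ÷ 0.981821 = 0.999998
Product ≈ 1 (deviation 0.000%, within rounding noise).

1.0000 (no arbitrage)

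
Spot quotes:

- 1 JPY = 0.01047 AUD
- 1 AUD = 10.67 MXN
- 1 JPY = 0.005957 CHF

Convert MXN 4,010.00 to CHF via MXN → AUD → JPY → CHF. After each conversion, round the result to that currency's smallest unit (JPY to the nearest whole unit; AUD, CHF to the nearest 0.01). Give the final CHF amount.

CHF 213.83

MXN 4,010.00 ÷ 10.67 = AUD 375.82
AUD 375.82 ÷ 0.01047 = JPY 35,895
JPY 35,895 × 0.005957 = CHF 213.83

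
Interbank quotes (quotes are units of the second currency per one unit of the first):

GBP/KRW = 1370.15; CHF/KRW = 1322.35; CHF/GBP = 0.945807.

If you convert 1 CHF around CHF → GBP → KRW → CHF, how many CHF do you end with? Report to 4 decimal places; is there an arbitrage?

Around CHF → GBP → KRW → CHF: 1 × 0.945807 × 1370.15 ÷ 1322.35 = 0.979996
Product < 1; profitable direction is CHF → KRW → GBP → CHF.

0.9800 (arbitrage exists)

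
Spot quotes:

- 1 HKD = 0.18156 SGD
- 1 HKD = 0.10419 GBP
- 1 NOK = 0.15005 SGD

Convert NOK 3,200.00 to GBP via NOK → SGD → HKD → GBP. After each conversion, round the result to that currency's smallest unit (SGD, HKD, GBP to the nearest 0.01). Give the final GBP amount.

GBP 275.55

NOK 3,200.00 × 0.15005 = SGD 480.16
SGD 480.16 ÷ 0.18156 = HKD 2,644.64
HKD 2,644.64 × 0.10419 = GBP 275.55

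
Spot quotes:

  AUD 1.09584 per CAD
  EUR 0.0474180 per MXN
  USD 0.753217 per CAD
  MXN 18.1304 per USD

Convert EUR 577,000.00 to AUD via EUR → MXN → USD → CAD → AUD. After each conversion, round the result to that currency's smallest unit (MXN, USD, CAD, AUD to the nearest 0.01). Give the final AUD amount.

AUD 976,455.00

EUR 577,000.00 ÷ 0.0474180 = MXN 12,168,374.88
MXN 12,168,374.88 ÷ 18.1304 = USD 671,158.66
USD 671,158.66 ÷ 0.753217 = CAD 891,056.18
CAD 891,056.18 × 1.09584 = AUD 976,455.00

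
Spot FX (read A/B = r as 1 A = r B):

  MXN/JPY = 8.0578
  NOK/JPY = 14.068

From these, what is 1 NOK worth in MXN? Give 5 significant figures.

1 NOK × 14.068 = 14.068 JPY
14.068 JPY ÷ 8.0578 = 1.74589 MXN

NOK/MXN = 1.7459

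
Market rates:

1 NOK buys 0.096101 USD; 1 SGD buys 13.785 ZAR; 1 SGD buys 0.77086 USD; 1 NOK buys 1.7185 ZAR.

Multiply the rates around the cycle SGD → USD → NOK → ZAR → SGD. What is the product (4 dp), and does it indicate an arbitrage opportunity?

1.0000 (no arbitrage)

Around SGD → USD → NOK → ZAR → SGD: 1 × 0.77086 ÷ 0.096101 × 1.7185 ÷ 13.785 = 0.999978
Product ≈ 1 (deviation 0.002%, within rounding noise).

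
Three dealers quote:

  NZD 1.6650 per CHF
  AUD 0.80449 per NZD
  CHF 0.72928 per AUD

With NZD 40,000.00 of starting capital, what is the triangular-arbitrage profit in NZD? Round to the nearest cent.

Profitable loop is NZD → CHF → AUD → NZD:
NZD 40,000.00 ÷ 1.6650 = CHF 24,024.02
CHF 24,024.02 ÷ 0.72928 = AUD 32,942.11
AUD 32,942.11 ÷ 0.80449 = NZD 40,947.82
Profit = NZD 40,947.82 − NZD 40,000.00

Profit: NZD 947.82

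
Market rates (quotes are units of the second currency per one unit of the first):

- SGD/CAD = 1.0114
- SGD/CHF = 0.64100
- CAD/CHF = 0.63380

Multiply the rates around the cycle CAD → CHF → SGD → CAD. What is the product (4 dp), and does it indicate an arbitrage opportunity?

Around CAD → CHF → SGD → CAD: 1 × 0.63380 ÷ 0.64100 × 1.0114 = 1.000040
Product ≈ 1 (deviation 0.004%, within rounding noise).

1.0000 (no arbitrage)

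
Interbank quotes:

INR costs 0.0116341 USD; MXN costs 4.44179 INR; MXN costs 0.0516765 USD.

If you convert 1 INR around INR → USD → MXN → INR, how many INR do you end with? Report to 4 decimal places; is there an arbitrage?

Around INR → USD → MXN → INR: 1 × 0.0116341 ÷ 0.0516765 × 4.44179 = 0.999995
Product ≈ 1 (deviation 0.001%, within rounding noise).

1.0000 (no arbitrage)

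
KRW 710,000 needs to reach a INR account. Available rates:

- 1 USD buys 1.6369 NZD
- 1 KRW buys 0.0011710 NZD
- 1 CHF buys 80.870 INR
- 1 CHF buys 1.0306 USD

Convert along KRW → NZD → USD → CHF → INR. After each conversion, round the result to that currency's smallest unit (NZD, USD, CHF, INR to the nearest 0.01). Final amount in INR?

INR 39,855.97

KRW 710,000 × 0.0011710 = NZD 831.41
NZD 831.41 ÷ 1.6369 = USD 507.92
USD 507.92 ÷ 1.0306 = CHF 492.84
CHF 492.84 × 80.870 = INR 39,855.97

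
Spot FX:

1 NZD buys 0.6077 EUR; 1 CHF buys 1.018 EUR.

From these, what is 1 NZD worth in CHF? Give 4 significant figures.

1 NZD × 0.6077 = 0.6077 EUR
0.6077 EUR ÷ 1.018 = 0.596955 CHF

NZD/CHF = 0.5970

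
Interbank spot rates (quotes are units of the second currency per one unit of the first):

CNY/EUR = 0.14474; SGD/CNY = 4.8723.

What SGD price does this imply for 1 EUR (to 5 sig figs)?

EUR/SGD = 1.4180

1 EUR ÷ 0.14474 = 6.90894 CNY
6.90894 CNY ÷ 4.8723 = 1.418 SGD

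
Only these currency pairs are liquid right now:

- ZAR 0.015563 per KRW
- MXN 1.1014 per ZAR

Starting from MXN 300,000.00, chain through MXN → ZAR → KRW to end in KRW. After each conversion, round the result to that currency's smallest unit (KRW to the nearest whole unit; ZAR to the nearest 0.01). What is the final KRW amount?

MXN 300,000.00 ÷ 1.1014 = ZAR 272,380.61
ZAR 272,380.61 ÷ 0.015563 = KRW 17,501,806

KRW 17,501,806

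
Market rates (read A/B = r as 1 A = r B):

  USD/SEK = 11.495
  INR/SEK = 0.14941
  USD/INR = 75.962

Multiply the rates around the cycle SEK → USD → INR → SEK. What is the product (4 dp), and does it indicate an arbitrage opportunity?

0.9873 (arbitrage exists)

Around SEK → USD → INR → SEK: 1 ÷ 11.495 × 75.962 × 0.14941 = 0.987341
Product < 1; profitable direction is SEK → INR → USD → SEK.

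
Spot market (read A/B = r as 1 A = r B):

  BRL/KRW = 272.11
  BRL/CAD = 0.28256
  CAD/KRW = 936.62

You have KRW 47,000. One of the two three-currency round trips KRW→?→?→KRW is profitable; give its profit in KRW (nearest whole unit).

Profit: KRW 1,325

Profitable loop is KRW → CAD → BRL → KRW:
KRW 47,000 ÷ 936.62 = CAD 50.18
CAD 50.18 ÷ 0.28256 = BRL 177.59
BRL 177.59 × 272.11 = KRW 48,325
Profit = KRW 48,325 − KRW 47,000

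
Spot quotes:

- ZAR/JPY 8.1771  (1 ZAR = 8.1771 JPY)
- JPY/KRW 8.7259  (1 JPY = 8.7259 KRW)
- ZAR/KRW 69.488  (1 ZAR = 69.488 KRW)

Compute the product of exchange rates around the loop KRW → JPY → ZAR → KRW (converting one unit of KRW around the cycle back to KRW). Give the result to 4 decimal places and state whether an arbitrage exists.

0.9739 (arbitrage exists)

Around KRW → JPY → ZAR → KRW: 1 ÷ 8.7259 ÷ 8.1771 × 69.488 = 0.973868
Product < 1; profitable direction is KRW → ZAR → JPY → KRW.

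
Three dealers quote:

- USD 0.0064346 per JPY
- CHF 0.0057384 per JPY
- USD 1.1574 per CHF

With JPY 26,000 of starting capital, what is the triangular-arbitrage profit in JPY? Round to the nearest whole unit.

Profit: JPY 837

Profitable loop is JPY → CHF → USD → JPY:
JPY 26,000 × 0.0057384 = CHF 149.20
CHF 149.20 × 1.1574 = USD 172.68
USD 172.68 ÷ 0.0064346 = JPY 26,837
Profit = JPY 26,837 − JPY 26,000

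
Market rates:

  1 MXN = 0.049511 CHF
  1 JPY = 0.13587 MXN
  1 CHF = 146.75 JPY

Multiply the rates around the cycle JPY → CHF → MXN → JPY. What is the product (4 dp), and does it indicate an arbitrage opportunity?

1.0130 (arbitrage exists)

Around JPY → CHF → MXN → JPY: 1 ÷ 146.75 ÷ 0.049511 ÷ 0.13587 = 1.012970
Product > 1; profitable direction is JPY → CHF → MXN → JPY.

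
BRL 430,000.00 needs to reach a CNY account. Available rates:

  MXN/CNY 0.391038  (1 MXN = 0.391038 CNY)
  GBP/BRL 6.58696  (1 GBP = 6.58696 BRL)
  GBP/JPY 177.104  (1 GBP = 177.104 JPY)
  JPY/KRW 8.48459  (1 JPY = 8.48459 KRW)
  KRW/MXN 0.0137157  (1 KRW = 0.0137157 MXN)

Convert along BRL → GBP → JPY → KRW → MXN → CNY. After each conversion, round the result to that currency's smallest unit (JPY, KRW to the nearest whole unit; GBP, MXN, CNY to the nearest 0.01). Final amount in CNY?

CNY 526,113.66

BRL 430,000.00 ÷ 6.58696 = GBP 65,280.49
GBP 65,280.49 × 177.104 = JPY 11,561,436
JPY 11,561,436 × 8.48459 = KRW 98,094,044
KRW 98,094,044 × 0.0137157 = MXN 1,345,428.48
MXN 1,345,428.48 × 0.391038 = CNY 526,113.66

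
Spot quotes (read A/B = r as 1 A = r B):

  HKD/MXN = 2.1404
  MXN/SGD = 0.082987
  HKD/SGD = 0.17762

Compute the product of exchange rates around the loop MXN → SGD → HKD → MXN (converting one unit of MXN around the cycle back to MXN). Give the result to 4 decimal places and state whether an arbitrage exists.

1.0000 (no arbitrage)

Around MXN → SGD → HKD → MXN: 1 × 0.082987 ÷ 0.17762 × 2.1404 = 1.000030
Product ≈ 1 (deviation 0.003%, within rounding noise).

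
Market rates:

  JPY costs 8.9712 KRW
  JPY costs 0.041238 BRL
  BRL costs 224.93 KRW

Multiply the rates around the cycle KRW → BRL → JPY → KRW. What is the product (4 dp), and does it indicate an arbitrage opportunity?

Around KRW → BRL → JPY → KRW: 1 ÷ 224.93 ÷ 0.041238 × 8.9712 = 0.967176
Product < 1; profitable direction is KRW → JPY → BRL → KRW.

0.9672 (arbitrage exists)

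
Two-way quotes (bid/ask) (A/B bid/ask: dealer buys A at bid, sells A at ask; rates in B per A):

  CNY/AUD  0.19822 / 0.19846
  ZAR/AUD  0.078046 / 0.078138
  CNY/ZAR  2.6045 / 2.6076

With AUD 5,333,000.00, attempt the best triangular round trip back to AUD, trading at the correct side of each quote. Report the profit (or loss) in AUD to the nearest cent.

Best loop AUD → CNY → ZAR → AUD:
AUD 5,333,000.00 ÷ 0.19846 (buy CNY at ask) = CNY 26,871,913.74
CNY 26,871,913.74 × 2.6045 (sell CNY at bid) = ZAR 69,987,899.32
ZAR 69,987,899.32 × 0.078046 (sell ZAR at bid) = AUD 5,462,275.59

Net profit: AUD 129,275.59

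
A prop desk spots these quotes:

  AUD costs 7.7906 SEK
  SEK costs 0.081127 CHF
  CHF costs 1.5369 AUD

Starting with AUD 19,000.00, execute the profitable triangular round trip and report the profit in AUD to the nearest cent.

Profit: AUD 560.13

Profitable loop is AUD → CHF → SEK → AUD:
AUD 19,000.00 ÷ 1.5369 = CHF 12,362.55
CHF 12,362.55 ÷ 0.081127 = SEK 152,385.12
SEK 152,385.12 ÷ 7.7906 = AUD 19,560.13
Profit = AUD 19,560.13 − AUD 19,000.00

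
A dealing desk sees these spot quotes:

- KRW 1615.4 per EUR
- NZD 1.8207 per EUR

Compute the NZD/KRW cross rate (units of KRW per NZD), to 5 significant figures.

NZD/KRW = 887.24

1 NZD ÷ 1.8207 = 0.549239 EUR
0.549239 EUR × 1615.4 = 887.241 KRW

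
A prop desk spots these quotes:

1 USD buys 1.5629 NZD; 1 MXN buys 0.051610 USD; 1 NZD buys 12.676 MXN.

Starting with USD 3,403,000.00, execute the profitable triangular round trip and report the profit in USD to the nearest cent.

Profit: USD 76,439.02

Profitable loop is USD → NZD → MXN → USD:
USD 3,403,000.00 × 1.5629 = NZD 5,318,548.70
NZD 5,318,548.70 × 12.676 = MXN 67,417,923.32
MXN 67,417,923.32 × 0.051610 = USD 3,479,439.02
Profit = USD 3,479,439.02 − USD 3,403,000.00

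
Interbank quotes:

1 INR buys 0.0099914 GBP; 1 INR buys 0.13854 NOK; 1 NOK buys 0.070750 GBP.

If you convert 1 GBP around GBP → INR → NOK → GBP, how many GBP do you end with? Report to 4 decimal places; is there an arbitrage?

0.9810 (arbitrage exists)

Around GBP → INR → NOK → GBP: 1 ÷ 0.0099914 × 0.13854 × 0.070750 = 0.981014
Product < 1; profitable direction is GBP → NOK → INR → GBP.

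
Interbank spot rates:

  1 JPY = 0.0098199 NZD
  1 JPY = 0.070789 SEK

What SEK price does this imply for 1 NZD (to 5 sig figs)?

NZD/SEK = 7.2087

1 NZD ÷ 0.0098199 = 101.834 JPY
101.834 JPY × 0.070789 = 7.20873 SEK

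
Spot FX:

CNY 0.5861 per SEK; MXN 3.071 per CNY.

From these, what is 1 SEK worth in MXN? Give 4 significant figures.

SEK/MXN = 1.800

1 SEK × 0.5861 = 0.5861 CNY
0.5861 CNY × 3.071 = 1.79991 MXN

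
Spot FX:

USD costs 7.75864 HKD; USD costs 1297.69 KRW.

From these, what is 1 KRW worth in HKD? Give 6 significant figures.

1 KRW ÷ 1297.69 = 0.0007706 USD
0.0007706 USD × 7.75864 = 0.00597881 HKD

KRW/HKD = 0.00597881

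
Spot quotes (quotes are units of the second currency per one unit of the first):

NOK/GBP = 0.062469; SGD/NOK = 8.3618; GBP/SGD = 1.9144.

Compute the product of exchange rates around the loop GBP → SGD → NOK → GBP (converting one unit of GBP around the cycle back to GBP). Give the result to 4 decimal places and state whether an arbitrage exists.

Around GBP → SGD → NOK → GBP: 1 × 1.9144 × 8.3618 × 0.062469 = 0.999993
Product ≈ 1 (deviation 0.001%, within rounding noise).

1.0000 (no arbitrage)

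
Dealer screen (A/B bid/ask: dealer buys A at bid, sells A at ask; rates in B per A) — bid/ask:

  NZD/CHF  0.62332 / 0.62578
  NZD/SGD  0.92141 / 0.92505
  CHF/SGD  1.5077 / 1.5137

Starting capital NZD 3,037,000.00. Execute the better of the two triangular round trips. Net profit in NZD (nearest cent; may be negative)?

Net profit: NZD 48,358.13

Best loop NZD → CHF → SGD → NZD:
NZD 3,037,000.00 × 0.62332 (sell NZD at bid) = CHF 1,893,022.84
CHF 1,893,022.84 × 1.5077 (sell CHF at bid) = SGD 2,854,110.54
SGD 2,854,110.54 ÷ 0.92505 (buy NZD at ask) = NZD 3,085,358.13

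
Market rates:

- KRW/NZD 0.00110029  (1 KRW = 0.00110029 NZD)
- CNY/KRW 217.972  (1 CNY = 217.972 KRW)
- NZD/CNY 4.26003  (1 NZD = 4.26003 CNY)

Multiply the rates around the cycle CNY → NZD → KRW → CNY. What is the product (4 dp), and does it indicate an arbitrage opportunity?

Around CNY → NZD → KRW → CNY: 1 ÷ 4.26003 ÷ 0.00110029 ÷ 217.972 = 0.978767
Product < 1; profitable direction is CNY → KRW → NZD → CNY.

0.9788 (arbitrage exists)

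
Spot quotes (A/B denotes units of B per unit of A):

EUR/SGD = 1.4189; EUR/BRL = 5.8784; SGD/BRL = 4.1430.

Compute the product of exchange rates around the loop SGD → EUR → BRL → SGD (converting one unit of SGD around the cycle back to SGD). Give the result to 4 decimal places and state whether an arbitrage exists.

Around SGD → EUR → BRL → SGD: 1 ÷ 1.4189 × 5.8784 ÷ 4.1430 = 0.999983
Product ≈ 1 (deviation 0.002%, within rounding noise).

1.0000 (no arbitrage)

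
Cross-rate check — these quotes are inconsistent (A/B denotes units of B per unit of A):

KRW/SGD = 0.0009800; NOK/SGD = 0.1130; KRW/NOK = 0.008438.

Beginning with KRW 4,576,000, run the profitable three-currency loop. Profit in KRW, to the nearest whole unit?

Profit: KRW 127,207

Profitable loop is KRW → SGD → NOK → KRW:
KRW 4,576,000 × 0.0009800 = SGD 4,484.48
SGD 4,484.48 ÷ 0.1130 = NOK 39,685.66
NOK 39,685.66 ÷ 0.008438 = KRW 4,703,207
Profit = KRW 4,703,207 − KRW 4,576,000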